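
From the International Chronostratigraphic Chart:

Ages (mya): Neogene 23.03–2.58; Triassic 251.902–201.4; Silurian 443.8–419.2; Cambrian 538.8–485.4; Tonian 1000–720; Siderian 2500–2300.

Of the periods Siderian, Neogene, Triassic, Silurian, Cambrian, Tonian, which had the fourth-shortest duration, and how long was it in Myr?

Start − end for each: Siderian 2500 − 2300 = 200; Neogene 23.03 − 2.58 = 20.45; Triassic 251.902 − 201.4 = 50.502; Silurian 443.8 − 419.2 = 24.6; Cambrian 538.8 − 485.4 = 53.4; Tonian 1000 − 720 = 280.
Ranking these from shortest: Neogene < Silurian < Triassic < Cambrian < Siderian < Tonian.
Position 4 in that ranking is Cambrian, which lasted 53.4 Myr.

Cambrian, 53.4 million years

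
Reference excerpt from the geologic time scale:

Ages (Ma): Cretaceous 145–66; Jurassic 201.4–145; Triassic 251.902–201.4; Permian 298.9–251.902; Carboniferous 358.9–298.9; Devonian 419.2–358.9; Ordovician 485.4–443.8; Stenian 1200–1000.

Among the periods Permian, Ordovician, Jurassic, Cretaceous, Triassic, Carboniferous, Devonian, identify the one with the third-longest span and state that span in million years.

Carboniferous, 60 million years

Durations: Permian 46.998; Ordovician 41.6; Jurassic 56.4; Cretaceous 79; Triassic 50.502; Carboniferous 60; Devonian 60.3 Myr.
Sorted longest-first: Cretaceous (79), Devonian (60.3), Carboniferous (60), Jurassic (56.4), Triassic (50.502), Permian (46.998), Ordovician (41.6).
The third longest is Carboniferous at 60 Myr.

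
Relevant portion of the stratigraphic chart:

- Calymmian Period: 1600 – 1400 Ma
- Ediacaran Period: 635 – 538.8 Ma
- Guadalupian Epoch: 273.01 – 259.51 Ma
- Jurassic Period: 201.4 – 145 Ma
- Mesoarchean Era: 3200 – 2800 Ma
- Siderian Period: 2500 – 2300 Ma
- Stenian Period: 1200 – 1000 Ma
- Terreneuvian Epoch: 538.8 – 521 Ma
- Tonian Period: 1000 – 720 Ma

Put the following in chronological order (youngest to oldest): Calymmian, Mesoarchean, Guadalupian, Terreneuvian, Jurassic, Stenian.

Jurassic, Guadalupian, Terreneuvian, Stenian, Calymmian, Mesoarchean

The oldest of these is Mesoarchean (starts 3200 Ma) and the youngest is Jurassic (ends 145 Ma).
In between, by decreasing start age: Calymmian (1600), Stenian (1200), Terreneuvian (538.8), Guadalupian (273.01).
Listing youngest first means reversing that sequence.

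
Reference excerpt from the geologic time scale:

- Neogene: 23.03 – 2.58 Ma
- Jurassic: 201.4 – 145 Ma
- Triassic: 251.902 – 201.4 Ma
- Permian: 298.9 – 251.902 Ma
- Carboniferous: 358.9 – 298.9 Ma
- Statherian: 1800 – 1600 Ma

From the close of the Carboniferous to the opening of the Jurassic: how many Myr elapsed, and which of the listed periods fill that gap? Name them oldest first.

The Carboniferous closes at 298.9 Ma and the Jurassic opens at 201.4 Ma, so the interval is 298.9 − 201.4 = 97.5 Myr.
A period fits inside if it starts at or after 298.9 Ma and ends at or before 201.4 Ma; oldest first that gives Permian, Triassic.

97.5 million years; Permian, Triassic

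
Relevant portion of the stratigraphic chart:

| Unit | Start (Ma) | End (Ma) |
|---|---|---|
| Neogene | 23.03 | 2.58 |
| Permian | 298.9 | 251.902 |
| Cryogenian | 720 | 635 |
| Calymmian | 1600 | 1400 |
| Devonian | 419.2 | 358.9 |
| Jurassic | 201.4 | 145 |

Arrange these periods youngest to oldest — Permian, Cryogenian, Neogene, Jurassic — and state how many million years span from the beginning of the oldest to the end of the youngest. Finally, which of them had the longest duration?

Neogene, Jurassic, Permian, Cryogenian; total span 717.42 Myr; longest is Cryogenian

Start ages (Ma): Cryogenian 720, Permian 298.9, Jurassic 201.4, Neogene 23.03.
Ordered youngest to oldest: Neogene, Jurassic, Permian, Cryogenian.
Span = 720 − 2.58 = 717.42 Myr.
Durations: Cryogenian 85, Permian 46.998, Neogene 20.45, Jurassic 56.4 → longest is Cryogenian (85 Myr).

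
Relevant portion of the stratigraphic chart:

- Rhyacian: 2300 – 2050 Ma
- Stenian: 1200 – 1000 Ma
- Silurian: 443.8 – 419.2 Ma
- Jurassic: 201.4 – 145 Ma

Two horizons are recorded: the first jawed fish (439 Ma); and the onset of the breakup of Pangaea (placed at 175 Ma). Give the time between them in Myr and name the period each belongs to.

264 million years apart; the first in the Silurian, the second in the Jurassic

Elapsed time: 439 − 175 = 264 Myr.
439 Ma lies within 443.8–419.2 Ma: Silurian.
175 Ma lies within 201.4–145 Ma: Jurassic.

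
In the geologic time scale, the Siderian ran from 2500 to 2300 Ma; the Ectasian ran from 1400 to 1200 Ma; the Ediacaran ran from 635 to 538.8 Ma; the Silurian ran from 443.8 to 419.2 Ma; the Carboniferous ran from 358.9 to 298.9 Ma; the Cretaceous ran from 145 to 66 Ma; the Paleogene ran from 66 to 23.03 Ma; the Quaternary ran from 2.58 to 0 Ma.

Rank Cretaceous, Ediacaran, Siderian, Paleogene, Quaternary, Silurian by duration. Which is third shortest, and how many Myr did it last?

Paleogene, 42.97 million years

Durations: Cretaceous 79; Ediacaran 96.2; Siderian 200; Paleogene 42.97; Quaternary 2.58; Silurian 24.6 Myr.
Sorted shortest-first: Quaternary (2.58), Silurian (24.6), Paleogene (42.97), Cretaceous (79), Ediacaran (96.2), Siderian (200).
The third shortest is Paleogene at 42.97 Myr.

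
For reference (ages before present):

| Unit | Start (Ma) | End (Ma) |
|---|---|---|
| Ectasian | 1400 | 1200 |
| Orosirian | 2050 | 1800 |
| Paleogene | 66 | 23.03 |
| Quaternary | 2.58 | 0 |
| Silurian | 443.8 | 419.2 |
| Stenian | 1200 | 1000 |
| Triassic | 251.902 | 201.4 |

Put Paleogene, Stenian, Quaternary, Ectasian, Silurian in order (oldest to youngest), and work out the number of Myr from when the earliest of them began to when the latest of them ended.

Start ages (Ma): Ectasian 1400, Stenian 1200, Silurian 443.8, Paleogene 66, Quaternary 2.58.
Ordered oldest to youngest: Ectasian, Stenian, Silurian, Paleogene, Quaternary.
Span = 1400 − 0 = 1400 Myr.

Ectasian → Stenian → Silurian → Paleogene → Quaternary; total span 1400 Myr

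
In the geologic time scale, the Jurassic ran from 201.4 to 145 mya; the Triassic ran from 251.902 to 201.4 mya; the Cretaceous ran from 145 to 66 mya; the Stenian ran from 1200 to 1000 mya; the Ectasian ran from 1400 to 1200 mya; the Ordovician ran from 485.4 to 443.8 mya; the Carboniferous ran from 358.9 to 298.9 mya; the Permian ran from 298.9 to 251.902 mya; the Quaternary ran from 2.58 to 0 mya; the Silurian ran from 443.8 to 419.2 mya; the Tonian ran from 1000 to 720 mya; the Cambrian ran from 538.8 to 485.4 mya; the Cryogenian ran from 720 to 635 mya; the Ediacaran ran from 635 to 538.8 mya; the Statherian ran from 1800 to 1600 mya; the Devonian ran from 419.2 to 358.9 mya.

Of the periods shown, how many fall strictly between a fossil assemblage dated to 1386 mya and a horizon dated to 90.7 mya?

1386 Ma sits inside the Ectasian (1400–1200) and 90.7 Ma inside the Cretaceous (145–66); neither of those is wholly between the two dates.
The listed periods lying completely between them are Stenian, Tonian, Cryogenian, Ediacaran, Cambrian, Ordovician, Silurian, Devonian, Carboniferous, Permian, Triassic, Jurassic — 12 in all.

12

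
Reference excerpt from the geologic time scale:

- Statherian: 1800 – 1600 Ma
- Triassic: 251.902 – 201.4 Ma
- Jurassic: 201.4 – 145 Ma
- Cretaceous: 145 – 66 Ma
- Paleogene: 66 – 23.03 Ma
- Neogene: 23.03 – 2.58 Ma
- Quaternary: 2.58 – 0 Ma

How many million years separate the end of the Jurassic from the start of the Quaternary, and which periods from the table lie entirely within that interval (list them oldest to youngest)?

142.42 million years; Cretaceous, Paleogene, Neogene

End of Jurassic = 145 Ma; start of Quaternary = 2.58 Ma.
Gap = 145 − 2.58 = 142.42 Myr.
Periods wholly inside 145–2.58 Ma: Cretaceous (145–66), Paleogene (66–23.03), Neogene (23.03–2.58).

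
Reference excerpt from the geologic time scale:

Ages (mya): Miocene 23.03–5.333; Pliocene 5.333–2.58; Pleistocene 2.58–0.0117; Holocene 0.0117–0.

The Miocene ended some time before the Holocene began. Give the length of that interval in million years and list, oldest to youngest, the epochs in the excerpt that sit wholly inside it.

End of Miocene = 5.333 Ma; start of Holocene = 0.0117 Ma.
Gap = 5.333 − 0.0117 = 5.3213 Myr.
Epochs wholly inside 5.333–0.0117 Ma: Pliocene (5.333–2.58), Pleistocene (2.58–0.0117).

5.3213 million years; Pliocene, Pleistocene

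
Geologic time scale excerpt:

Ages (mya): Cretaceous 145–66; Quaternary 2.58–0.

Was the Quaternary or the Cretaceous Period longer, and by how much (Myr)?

Quaternary: 2.58 − 0 = 2.58 Myr.
Cretaceous: 145 − 66 = 79 Myr.
Difference: 79 − 2.58 = 76.42 Myr, so the Cretaceous was longer.

Cretaceous, by 76.42 million years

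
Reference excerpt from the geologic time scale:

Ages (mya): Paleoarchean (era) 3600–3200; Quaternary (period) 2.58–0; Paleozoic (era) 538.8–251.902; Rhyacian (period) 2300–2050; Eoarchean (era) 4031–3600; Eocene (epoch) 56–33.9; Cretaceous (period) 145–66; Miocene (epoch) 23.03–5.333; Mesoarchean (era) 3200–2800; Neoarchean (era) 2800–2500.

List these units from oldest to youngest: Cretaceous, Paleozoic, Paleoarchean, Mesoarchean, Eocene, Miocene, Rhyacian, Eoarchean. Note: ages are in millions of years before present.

Eoarchean → Paleoarchean → Mesoarchean → Rhyacian → Paleozoic → Cretaceous → Eocene → Miocene

The oldest of these is Eoarchean (starts 4031 Ma) and the youngest is Miocene (ends 5.333 Ma).
In between, by decreasing start age: Paleoarchean (3600), Mesoarchean (3200), Rhyacian (2300), Paleozoic (538.8), Cretaceous (145), Eocene (56).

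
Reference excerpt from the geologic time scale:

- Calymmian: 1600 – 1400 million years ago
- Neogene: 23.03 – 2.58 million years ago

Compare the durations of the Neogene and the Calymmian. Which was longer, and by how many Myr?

Calymmian, by 179.55 million years

Neogene: 23.03 − 2.58 = 20.45 Myr.
Calymmian: 1600 − 1400 = 200 Myr.
Difference: 200 − 20.45 = 179.55 Myr, so the Calymmian was longer.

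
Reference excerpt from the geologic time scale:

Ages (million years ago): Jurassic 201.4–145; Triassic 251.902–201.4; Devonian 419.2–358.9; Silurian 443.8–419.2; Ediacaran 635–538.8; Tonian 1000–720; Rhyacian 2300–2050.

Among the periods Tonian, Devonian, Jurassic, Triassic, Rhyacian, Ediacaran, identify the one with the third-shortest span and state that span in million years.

Devonian, 60.3 million years

Durations: Tonian 280; Devonian 60.3; Jurassic 56.4; Triassic 50.502; Rhyacian 250; Ediacaran 96.2 Myr.
Sorted shortest-first: Triassic (50.502), Jurassic (56.4), Devonian (60.3), Ediacaran (96.2), Rhyacian (250), Tonian (280).
The third shortest is Devonian at 60.3 Myr.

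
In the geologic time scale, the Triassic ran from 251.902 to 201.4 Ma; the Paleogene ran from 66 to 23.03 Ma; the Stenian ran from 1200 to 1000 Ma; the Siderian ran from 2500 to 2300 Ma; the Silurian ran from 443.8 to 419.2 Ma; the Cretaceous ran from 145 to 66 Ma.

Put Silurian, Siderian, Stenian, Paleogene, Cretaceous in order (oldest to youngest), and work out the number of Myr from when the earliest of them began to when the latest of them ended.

Start ages (Ma): Siderian 2500, Stenian 1200, Silurian 443.8, Cretaceous 145, Paleogene 66.
Ordered oldest to youngest: Siderian, Stenian, Silurian, Cretaceous, Paleogene.
Span = 2500 − 23.03 = 2476.97 Myr.

Siderian → Stenian → Silurian → Cretaceous → Paleogene; total span 2476.97 Myr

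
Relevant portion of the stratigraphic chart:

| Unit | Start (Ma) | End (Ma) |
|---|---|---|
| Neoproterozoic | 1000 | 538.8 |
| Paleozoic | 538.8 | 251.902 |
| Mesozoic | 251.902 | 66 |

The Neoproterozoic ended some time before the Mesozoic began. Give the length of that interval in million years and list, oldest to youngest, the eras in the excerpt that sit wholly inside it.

286.898 million years; Paleozoic

End of Neoproterozoic = 538.8 Ma; start of Mesozoic = 251.902 Ma.
Gap = 538.8 − 251.902 = 286.898 Myr.
Eras wholly inside 538.8–251.902 Ma: Paleozoic (538.8–251.902).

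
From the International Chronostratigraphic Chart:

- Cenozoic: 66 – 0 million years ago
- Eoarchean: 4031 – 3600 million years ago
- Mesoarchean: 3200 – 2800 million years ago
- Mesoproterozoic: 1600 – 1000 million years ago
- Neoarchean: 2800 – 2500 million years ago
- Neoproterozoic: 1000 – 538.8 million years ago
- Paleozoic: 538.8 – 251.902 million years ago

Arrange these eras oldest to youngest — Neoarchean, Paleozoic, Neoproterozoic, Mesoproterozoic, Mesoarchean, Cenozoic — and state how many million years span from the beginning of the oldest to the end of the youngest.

Mesoarchean, Neoarchean, Mesoproterozoic, Neoproterozoic, Paleozoic, Cenozoic; total span 3200 Myr

From the excerpt: Neoarchean 2800–2500; Paleozoic 538.8–251.902; Neoproterozoic 1000–538.8; Mesoproterozoic 1600–1000; Mesoarchean 3200–2800; Cenozoic 66–0 (Ma).
Larger Ma is earlier, so the oldest is Mesoarchean and the youngest is Cenozoic; oldest to youngest: Mesoarchean, Neoarchean, Mesoproterozoic, Neoproterozoic, Paleozoic, Cenozoic.
Oldest start 3200 minus youngest end 0 gives 3200 Myr overall.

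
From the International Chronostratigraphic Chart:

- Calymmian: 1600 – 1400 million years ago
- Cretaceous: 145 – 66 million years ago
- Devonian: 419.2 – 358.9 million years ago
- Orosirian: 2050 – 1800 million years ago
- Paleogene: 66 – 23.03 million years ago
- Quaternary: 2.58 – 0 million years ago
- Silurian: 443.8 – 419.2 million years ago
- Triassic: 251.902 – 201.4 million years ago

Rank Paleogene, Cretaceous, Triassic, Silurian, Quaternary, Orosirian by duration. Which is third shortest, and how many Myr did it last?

Start − end for each: Paleogene 66 − 23.03 = 42.97; Cretaceous 145 − 66 = 79; Triassic 251.902 − 201.4 = 50.502; Silurian 443.8 − 419.2 = 24.6; Quaternary 2.58 − 0 = 2.58; Orosirian 2050 − 1800 = 250.
Ranking these from shortest: Quaternary < Silurian < Paleogene < Triassic < Cretaceous < Orosirian.
Position 3 in that ranking is Paleogene, which lasted 42.97 Myr.

Paleogene, 42.97 million years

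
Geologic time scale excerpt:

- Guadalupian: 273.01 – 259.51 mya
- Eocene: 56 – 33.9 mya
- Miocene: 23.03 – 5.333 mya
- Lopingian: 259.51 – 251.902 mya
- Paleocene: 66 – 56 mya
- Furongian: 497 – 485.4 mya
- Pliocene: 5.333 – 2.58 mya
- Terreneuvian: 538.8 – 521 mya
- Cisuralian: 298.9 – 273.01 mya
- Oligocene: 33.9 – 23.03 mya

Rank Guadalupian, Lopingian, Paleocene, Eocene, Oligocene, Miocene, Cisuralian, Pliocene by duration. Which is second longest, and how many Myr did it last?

Durations: Guadalupian 13.5; Lopingian 7.608; Paleocene 10; Eocene 22.1; Oligocene 10.87; Miocene 17.697; Cisuralian 25.89; Pliocene 2.753 Myr.
Sorted longest-first: Cisuralian (25.89), Eocene (22.1), Miocene (17.697), Guadalupian (13.5), Oligocene (10.87), Paleocene (10), Lopingian (7.608), Pliocene (2.753).
The second longest is Eocene at 22.1 Myr.

Eocene, 22.1 million years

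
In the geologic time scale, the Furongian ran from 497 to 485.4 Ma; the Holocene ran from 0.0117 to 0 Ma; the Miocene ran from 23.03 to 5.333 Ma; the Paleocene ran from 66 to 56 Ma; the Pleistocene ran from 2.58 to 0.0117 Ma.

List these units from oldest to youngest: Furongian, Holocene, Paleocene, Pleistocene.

Furongian, Paleocene, Pleistocene, Holocene

Sorting by start age (descending Ma, since larger Ma = older): Furongian start 497, Paleocene start 66, Pleistocene start 2.58, Holocene start 0.0117.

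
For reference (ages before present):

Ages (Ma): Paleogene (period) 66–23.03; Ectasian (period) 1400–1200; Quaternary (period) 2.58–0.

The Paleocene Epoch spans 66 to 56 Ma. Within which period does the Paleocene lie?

Paleogene

The Paleocene (66–56 Ma) lies entirely within 66–23.03 Ma, the Paleogene Period.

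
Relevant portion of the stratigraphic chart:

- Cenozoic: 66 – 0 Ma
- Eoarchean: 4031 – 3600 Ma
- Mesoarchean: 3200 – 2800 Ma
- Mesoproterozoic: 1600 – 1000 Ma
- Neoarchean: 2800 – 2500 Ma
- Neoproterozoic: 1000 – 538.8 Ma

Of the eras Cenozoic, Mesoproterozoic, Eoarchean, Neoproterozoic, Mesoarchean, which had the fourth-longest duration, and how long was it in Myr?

Mesoarchean, 400 million years

Start − end for each: Cenozoic 66 − 0 = 66; Mesoproterozoic 1600 − 1000 = 600; Eoarchean 4031 − 3600 = 431; Neoproterozoic 1000 − 538.8 = 461.2; Mesoarchean 3200 − 2800 = 400.
Ranking these from longest: Mesoproterozoic > Neoproterozoic > Eoarchean > Mesoarchean > Cenozoic.
Position 4 in that ranking is Mesoarchean, which lasted 400 Myr.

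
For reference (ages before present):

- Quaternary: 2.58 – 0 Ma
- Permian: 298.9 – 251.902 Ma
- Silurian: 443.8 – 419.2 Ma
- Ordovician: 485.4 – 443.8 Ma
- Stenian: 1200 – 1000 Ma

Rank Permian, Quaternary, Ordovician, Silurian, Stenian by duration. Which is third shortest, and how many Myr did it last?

Start − end for each: Permian 298.9 − 251.902 = 46.998; Quaternary 2.58 − 0 = 2.58; Ordovician 485.4 − 443.8 = 41.6; Silurian 443.8 − 419.2 = 24.6; Stenian 1200 − 1000 = 200.
Ranking these from shortest: Quaternary < Silurian < Ordovician < Permian < Stenian.
Position 3 in that ranking is Ordovician, which lasted 41.6 Myr.

Ordovician, 41.6 million years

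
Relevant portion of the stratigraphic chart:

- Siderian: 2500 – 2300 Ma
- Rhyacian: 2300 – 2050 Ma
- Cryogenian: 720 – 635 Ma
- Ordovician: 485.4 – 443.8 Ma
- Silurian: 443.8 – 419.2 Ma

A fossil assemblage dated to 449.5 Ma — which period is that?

Ordovician

449.5 Ma lies between 485.4 and 443.8 Ma, so it falls in the Ordovician.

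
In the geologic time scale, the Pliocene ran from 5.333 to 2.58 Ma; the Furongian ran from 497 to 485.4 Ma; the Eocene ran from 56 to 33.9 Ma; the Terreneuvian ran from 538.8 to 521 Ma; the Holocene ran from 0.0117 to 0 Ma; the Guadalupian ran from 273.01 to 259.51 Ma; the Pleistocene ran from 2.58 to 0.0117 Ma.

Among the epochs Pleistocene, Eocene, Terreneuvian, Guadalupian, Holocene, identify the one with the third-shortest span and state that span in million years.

Durations: Pleistocene 2.5683; Eocene 22.1; Terreneuvian 17.8; Guadalupian 13.5; Holocene 0.0117 Myr.
Sorted shortest-first: Holocene (0.0117), Pleistocene (2.5683), Guadalupian (13.5), Terreneuvian (17.8), Eocene (22.1).
The third shortest is Guadalupian at 13.5 Myr.

Guadalupian, 13.5 million years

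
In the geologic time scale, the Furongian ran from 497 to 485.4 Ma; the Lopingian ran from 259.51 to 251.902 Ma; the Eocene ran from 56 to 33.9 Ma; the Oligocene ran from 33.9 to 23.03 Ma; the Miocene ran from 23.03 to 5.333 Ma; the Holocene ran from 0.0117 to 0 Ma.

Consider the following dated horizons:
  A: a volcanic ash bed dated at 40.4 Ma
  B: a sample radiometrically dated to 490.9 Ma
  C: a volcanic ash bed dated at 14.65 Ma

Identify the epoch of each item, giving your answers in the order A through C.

Match each age against the start–end ranges in the excerpt: A = 40.4 Ma → Eocene (56–33.9); B = 490.9 Ma → Furongian (497–485.4); C = 14.65 Ma → Miocene (23.03–5.333).

A — Eocene; B — Furongian; C — Miocene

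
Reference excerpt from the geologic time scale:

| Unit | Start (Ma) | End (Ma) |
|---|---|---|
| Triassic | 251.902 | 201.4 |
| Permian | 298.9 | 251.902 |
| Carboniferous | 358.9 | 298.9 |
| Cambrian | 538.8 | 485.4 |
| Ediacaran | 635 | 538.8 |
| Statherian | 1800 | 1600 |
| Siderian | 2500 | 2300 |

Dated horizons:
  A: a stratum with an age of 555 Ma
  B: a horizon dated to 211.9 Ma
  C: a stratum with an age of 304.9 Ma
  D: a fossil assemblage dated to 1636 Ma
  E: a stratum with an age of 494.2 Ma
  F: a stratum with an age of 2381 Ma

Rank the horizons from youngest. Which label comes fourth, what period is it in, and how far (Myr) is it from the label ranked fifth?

Sorted youngest-first by Ma: B (211.9), C (304.9), E (494.2), A (555), D (1636), F (2381).
The fourth youngest is A at 555 Ma, which lies in 635–538.8 Ma: the Ediacaran.
The fifth youngest is D at 1636 Ma; separation = |555 − 1636| = 1081 Myr.

A, in the Ediacaran; 1081 million years to D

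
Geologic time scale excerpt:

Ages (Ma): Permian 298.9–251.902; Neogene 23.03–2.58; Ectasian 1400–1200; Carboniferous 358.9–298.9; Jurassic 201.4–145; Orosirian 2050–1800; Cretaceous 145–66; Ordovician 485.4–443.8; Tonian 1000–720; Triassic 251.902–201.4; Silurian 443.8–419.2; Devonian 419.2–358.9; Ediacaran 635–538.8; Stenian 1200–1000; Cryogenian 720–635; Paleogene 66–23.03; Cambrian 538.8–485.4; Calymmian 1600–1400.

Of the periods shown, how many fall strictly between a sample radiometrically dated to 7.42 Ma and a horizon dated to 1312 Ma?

14

The older date is 1312 Ma and the younger is 7.42 Ma.
Periods with start < 1312 and end > 7.42 Ma: Stenian (1200–1000), Tonian (1000–720), Cryogenian (720–635), Ediacaran (635–538.8), Cambrian (538.8–485.4), Ordovician (485.4–443.8), Silurian (443.8–419.2), Devonian (419.2–358.9), Carboniferous (358.9–298.9), Permian (298.9–251.902), Triassic (251.902–201.4), Jurassic (201.4–145), Cretaceous (145–66), Paleogene (66–23.03).
That is 14 complete periods.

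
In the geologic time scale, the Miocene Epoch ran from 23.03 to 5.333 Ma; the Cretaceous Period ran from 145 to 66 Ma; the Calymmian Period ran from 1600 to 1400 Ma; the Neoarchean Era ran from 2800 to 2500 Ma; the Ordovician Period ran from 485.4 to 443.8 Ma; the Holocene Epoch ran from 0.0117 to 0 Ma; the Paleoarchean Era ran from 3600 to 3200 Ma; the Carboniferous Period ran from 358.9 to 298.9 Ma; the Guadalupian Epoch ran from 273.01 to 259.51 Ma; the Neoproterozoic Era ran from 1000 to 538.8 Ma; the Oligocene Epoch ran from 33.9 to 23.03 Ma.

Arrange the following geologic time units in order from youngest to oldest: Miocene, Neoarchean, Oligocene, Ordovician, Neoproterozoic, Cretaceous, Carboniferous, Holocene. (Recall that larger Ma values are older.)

Read off each span (Ma): Miocene 23.03–5.333; Neoarchean 2800–2500; Oligocene 33.9–23.03; Ordovician 485.4–443.8; Neoproterozoic 1000–538.8; Cretaceous 145–66; Carboniferous 358.9–298.9; Holocene 0.0117–0.
Larger Ma is older, so oldest→youngest is Neoarchean, Neoproterozoic, Ordovician, Carboniferous, Cretaceous, Oligocene, Miocene, Holocene; reverse it for youngest→oldest.

Holocene, Miocene, Oligocene, Cretaceous, Carboniferous, Ordovician, Neoproterozoic, Neoarchean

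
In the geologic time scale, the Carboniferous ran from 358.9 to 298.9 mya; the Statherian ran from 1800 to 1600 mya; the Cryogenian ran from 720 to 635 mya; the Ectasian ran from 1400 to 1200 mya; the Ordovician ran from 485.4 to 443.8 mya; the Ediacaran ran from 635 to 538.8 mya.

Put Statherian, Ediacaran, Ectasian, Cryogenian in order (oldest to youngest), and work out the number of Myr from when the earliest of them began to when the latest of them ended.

Statherian, Ectasian, Cryogenian, Ediacaran; total span 1261.2 Myr

From the excerpt: Statherian 1800–1600; Ediacaran 635–538.8; Ectasian 1400–1200; Cryogenian 720–635 (Ma).
Larger Ma is earlier, so the oldest is Statherian and the youngest is Ediacaran; oldest to youngest: Statherian, Ectasian, Cryogenian, Ediacaran.
Oldest start 1800 minus youngest end 538.8 gives 1261.2 Myr overall.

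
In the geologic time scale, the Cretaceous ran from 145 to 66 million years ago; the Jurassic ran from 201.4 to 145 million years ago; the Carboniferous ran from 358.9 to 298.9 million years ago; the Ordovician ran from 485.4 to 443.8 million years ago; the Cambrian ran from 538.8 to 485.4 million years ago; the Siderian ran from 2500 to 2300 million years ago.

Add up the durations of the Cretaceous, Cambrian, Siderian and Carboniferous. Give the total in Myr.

392.4 million years

Duration is start − end for each: (145 − 66) + (538.8 − 485.4) + (2500 − 2300) + (358.9 − 298.9).
That is 79 + 53.4 + 200 + 60, which totals 392.4 million years.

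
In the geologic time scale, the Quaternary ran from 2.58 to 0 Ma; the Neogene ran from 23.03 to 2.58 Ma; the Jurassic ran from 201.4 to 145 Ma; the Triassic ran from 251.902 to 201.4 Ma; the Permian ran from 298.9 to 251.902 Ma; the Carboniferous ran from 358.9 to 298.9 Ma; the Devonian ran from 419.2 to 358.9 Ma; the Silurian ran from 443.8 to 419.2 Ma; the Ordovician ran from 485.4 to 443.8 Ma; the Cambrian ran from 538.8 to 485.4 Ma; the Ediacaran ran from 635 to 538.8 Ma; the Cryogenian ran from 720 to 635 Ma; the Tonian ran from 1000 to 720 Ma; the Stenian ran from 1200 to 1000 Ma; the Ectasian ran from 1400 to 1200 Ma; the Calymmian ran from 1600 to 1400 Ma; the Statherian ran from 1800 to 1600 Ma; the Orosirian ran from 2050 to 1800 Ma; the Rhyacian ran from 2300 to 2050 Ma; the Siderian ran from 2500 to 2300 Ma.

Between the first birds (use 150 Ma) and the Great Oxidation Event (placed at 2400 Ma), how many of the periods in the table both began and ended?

2400 Ma sits inside the Siderian (2500–2300) and 150 Ma inside the Jurassic (201.4–145); neither of those is wholly between the two dates.
The listed periods lying completely between them are Rhyacian, Orosirian, Statherian, Calymmian, Ectasian, Stenian, Tonian, Cryogenian, Ediacaran, Cambrian, Ordovician, Silurian, Devonian, Carboniferous, Permian, Triassic — 16 in all.

16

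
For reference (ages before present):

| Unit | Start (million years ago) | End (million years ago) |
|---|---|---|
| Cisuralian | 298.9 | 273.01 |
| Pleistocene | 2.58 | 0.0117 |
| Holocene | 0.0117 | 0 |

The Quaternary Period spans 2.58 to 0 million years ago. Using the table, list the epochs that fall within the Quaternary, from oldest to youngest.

Pleistocene, Holocene

Epochs with both bounds inside 2.58–0 Ma: Pleistocene (2.58–0.0117), Holocene (0.0117–0).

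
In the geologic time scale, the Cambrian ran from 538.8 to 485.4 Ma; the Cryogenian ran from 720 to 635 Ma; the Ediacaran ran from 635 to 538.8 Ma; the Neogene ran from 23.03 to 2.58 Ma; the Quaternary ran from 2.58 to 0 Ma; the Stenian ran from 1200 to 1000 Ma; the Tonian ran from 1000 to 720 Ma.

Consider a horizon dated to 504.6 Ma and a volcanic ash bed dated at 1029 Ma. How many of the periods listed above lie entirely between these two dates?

3

The older date is 1029 Ma and the younger is 504.6 Ma.
Periods with start < 1029 and end > 504.6 Ma: Tonian (1000–720), Cryogenian (720–635), Ediacaran (635–538.8).
That is 3 complete periods.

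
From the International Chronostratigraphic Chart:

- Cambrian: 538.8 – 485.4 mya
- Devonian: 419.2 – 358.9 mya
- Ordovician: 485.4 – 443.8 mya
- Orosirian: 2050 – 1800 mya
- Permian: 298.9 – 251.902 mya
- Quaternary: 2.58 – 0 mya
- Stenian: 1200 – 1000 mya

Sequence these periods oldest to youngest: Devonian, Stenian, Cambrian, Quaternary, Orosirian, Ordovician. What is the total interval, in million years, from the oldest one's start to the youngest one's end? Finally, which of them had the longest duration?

From the excerpt: Devonian 419.2–358.9; Stenian 1200–1000; Cambrian 538.8–485.4; Quaternary 2.58–0; Orosirian 2050–1800; Ordovician 485.4–443.8 (Ma).
Larger Ma is earlier, so the oldest is Orosirian and the youngest is Quaternary; oldest to youngest: Orosirian, Stenian, Cambrian, Ordovician, Devonian, Quaternary.
Oldest start 2050 minus youngest end 0 gives 2050 Myr overall.
Individual lengths (start − end): Quaternary 2.58; Cambrian 53.4; Orosirian 250; Ordovician 41.6; Stenian 200; Devonian 60.3. The largest is Orosirian at 250 Myr.

Orosirian → Stenian → Cambrian → Ordovician → Devonian → Quaternary; total span 2050 Myr; longest is Orosirian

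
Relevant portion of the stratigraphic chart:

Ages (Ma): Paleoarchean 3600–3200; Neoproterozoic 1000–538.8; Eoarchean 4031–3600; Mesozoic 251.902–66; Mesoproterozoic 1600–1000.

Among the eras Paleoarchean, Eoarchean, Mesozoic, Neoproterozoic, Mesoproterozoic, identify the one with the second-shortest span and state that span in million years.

Paleoarchean, 400 million years

Durations: Paleoarchean 400; Eoarchean 431; Mesozoic 185.902; Neoproterozoic 461.2; Mesoproterozoic 600 Myr.
Sorted shortest-first: Mesozoic (185.902), Paleoarchean (400), Eoarchean (431), Neoproterozoic (461.2), Mesoproterozoic (600).
The second shortest is Paleoarchean at 400 Myr.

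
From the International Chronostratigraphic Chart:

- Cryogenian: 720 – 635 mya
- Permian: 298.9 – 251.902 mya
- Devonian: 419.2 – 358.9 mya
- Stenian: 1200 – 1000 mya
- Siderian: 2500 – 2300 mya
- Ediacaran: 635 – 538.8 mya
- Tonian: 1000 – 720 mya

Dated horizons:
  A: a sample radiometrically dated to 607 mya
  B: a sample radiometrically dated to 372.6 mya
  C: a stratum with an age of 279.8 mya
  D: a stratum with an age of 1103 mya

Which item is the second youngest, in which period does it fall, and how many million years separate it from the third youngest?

B, in the Devonian; 234.4 million years to A

Smaller Ma means younger, so youngest first: C 279.8 < B 372.6 < A 607 < D 1103.
Counting 2 along gives B (372.6 Ma); the excerpt puts that inside the Devonian, 419.2–358.9 Ma.
Next in line is A (607 Ma), and 607 − 372.6 = 234.4 Myr.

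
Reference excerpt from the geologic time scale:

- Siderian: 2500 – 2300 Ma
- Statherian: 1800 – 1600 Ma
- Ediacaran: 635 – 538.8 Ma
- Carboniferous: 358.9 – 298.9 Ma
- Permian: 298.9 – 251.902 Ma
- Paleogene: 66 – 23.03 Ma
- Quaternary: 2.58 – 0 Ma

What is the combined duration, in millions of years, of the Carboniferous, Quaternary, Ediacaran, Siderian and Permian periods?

Each duration: Carboniferous = 60; Quaternary = 2.58; Ediacaran = 96.2; Siderian = 200; Permian = 46.998.
Sum: 60 + 2.58 + 96.2 + 200 + 46.998 = 405.778 Myr.

405.778 million years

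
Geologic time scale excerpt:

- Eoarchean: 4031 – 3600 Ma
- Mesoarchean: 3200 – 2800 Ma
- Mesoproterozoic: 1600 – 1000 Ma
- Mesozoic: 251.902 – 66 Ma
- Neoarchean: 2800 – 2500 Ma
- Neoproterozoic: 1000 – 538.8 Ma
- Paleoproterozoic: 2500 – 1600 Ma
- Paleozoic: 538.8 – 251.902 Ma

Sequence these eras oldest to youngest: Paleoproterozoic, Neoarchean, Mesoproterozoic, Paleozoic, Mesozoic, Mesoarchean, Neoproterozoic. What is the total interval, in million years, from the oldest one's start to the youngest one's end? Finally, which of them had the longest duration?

Mesoarchean, Neoarchean, Paleoproterozoic, Mesoproterozoic, Neoproterozoic, Paleozoic, Mesozoic; total span 3134 Myr; longest is Paleoproterozoic

From the excerpt: Paleoproterozoic 2500–1600; Neoarchean 2800–2500; Mesoproterozoic 1600–1000; Paleozoic 538.8–251.902; Mesozoic 251.902–66; Mesoarchean 3200–2800; Neoproterozoic 1000–538.8 (Ma).
Larger Ma is earlier, so the oldest is Mesoarchean and the youngest is Mesozoic; oldest to youngest: Mesoarchean, Neoarchean, Paleoproterozoic, Mesoproterozoic, Neoproterozoic, Paleozoic, Mesozoic.
Oldest start 3200 minus youngest end 66 gives 3134 Myr overall.
Individual lengths (start − end): Paleozoic 286.898; Neoproterozoic 461.2; Mesoproterozoic 600; Paleoproterozoic 900; Mesoarchean 400; Neoarchean 300; Mesozoic 185.902. The largest is Paleoproterozoic at 900 Myr.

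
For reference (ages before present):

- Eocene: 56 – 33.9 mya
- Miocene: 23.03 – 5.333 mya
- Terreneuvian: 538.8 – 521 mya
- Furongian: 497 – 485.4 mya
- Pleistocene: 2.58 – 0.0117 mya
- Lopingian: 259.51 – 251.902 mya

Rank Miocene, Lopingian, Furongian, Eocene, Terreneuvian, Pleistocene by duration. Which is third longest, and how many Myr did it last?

Durations: Miocene 17.697; Lopingian 7.608; Furongian 11.6; Eocene 22.1; Terreneuvian 17.8; Pleistocene 2.5683 Myr.
Sorted longest-first: Eocene (22.1), Terreneuvian (17.8), Miocene (17.697), Furongian (11.6), Lopingian (7.608), Pleistocene (2.5683).
The third longest is Miocene at 17.697 Myr.

Miocene, 17.697 million years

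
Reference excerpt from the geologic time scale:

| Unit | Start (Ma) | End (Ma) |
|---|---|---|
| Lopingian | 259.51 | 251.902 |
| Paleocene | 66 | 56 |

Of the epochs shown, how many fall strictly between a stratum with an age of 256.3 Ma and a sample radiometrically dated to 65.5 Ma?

0

The older date is 256.3 Ma and the younger is 65.5 Ma.
No epoch both begins after 256.3 Ma and ends before 65.5 Ma, so the count is 0.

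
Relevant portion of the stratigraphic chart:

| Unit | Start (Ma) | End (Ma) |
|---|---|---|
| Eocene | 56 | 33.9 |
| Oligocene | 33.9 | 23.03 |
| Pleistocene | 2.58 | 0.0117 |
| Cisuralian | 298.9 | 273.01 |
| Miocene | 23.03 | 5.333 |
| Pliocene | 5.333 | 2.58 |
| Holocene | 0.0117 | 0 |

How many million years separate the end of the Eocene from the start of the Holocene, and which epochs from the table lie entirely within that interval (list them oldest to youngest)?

33.8883 million years; Oligocene, Miocene, Pliocene, Pleistocene

End of Eocene = 33.9 Ma; start of Holocene = 0.0117 Ma.
Gap = 33.9 − 0.0117 = 33.8883 Myr.
Epochs wholly inside 33.9–0.0117 Ma: Oligocene (33.9–23.03), Miocene (23.03–5.333), Pliocene (5.333–2.58), Pleistocene (2.58–0.0117).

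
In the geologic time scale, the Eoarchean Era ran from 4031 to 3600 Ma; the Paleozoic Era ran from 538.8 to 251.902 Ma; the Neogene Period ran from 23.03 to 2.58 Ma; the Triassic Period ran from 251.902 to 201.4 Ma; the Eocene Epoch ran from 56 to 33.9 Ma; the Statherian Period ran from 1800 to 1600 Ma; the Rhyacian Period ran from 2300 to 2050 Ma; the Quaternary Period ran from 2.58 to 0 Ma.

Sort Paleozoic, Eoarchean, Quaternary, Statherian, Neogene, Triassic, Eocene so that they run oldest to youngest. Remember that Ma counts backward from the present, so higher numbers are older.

Eoarchean, Statherian, Paleozoic, Triassic, Eocene, Neogene, Quaternary

The oldest of these is Eoarchean (starts 4031 Ma) and the youngest is Quaternary (ends 0 Ma).
In between, by decreasing start age: Statherian (1800), Paleozoic (538.8), Triassic (251.902), Eocene (56), Neogene (23.03).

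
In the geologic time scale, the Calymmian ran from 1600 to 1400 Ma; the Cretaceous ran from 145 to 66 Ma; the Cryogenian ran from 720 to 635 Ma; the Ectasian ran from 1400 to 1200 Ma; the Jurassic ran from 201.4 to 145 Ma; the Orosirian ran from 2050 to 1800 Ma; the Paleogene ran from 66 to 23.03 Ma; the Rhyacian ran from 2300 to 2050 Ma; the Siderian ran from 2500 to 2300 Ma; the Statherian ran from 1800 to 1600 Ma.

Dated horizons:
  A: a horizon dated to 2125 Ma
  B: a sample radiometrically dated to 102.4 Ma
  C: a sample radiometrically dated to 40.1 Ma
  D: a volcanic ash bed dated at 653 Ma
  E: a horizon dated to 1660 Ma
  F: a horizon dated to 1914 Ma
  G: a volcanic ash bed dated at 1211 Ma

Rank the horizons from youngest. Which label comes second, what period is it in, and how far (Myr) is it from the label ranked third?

Sorted youngest-first by Ma: C (40.1), B (102.4), D (653), G (1211), E (1660), F (1914), A (2125).
The second youngest is B at 102.4 Ma, which lies in 145–66 Ma: the Cretaceous.
The third youngest is D at 653 Ma; separation = |102.4 − 653| = 550.6 Myr.

B, in the Cretaceous; 550.6 million years to D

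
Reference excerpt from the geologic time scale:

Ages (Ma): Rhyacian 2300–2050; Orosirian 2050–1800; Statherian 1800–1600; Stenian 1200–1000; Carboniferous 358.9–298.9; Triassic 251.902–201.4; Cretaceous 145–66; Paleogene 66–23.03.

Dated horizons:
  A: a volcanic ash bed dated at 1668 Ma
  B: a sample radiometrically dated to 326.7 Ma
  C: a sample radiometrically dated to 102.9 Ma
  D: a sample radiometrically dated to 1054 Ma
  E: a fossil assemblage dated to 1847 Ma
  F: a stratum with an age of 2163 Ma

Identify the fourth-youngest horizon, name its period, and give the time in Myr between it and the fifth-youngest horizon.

Sorted youngest-first by Ma: C (102.9), B (326.7), D (1054), A (1668), E (1847), F (2163).
The fourth youngest is A at 1668 Ma, which lies in 1800–1600 Ma: the Statherian.
The fifth youngest is E at 1847 Ma; separation = |1668 − 1847| = 179 Myr.

A, in the Statherian; 179 million years to E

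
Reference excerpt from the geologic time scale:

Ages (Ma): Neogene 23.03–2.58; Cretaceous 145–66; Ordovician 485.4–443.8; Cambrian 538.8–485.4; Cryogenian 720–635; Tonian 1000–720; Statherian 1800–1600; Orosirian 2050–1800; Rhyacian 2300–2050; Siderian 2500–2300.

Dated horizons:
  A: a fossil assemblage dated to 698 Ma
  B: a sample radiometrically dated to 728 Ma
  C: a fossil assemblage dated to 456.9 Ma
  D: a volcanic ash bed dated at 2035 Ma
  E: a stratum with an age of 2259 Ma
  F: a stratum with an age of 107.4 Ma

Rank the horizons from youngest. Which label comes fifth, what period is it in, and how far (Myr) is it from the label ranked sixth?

Sorted youngest-first by Ma: F (107.4), C (456.9), A (698), B (728), D (2035), E (2259).
The fifth youngest is D at 2035 Ma, which lies in 2050–1800 Ma: the Orosirian.
The sixth youngest is E at 2259 Ma; separation = |2035 − 2259| = 224 Myr.

D, in the Orosirian; 224 million years to E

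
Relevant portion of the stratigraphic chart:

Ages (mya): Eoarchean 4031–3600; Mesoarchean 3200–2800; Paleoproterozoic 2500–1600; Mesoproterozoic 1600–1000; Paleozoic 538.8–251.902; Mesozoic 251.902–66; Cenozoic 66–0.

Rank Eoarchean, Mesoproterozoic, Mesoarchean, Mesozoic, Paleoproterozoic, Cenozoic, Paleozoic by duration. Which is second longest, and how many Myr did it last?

Mesoproterozoic, 600 million years

Start − end for each: Eoarchean 4031 − 3600 = 431; Mesoproterozoic 1600 − 1000 = 600; Mesoarchean 3200 − 2800 = 400; Mesozoic 251.902 − 66 = 185.902; Paleoproterozoic 2500 − 1600 = 900; Cenozoic 66 − 0 = 66; Paleozoic 538.8 − 251.902 = 286.898.
Ranking these from longest: Paleoproterozoic > Mesoproterozoic > Eoarchean > Mesoarchean > Paleozoic > Mesozoic > Cenozoic.
Position 2 in that ranking is Mesoproterozoic, which lasted 600 Myr.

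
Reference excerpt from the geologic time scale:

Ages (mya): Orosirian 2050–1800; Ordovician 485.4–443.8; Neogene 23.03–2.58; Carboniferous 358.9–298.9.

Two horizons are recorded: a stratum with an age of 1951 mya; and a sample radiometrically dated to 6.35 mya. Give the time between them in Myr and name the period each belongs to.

Elapsed time: 1951 − 6.35 = 1944.65 Myr.
1951 Ma lies within 2050–1800 Ma: Orosirian.
6.35 Ma lies within 23.03–2.58 Ma: Neogene.

1944.65 million years apart; the first in the Orosirian, the second in the Neogene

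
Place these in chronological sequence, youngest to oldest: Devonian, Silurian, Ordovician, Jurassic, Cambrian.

Group by era (each group listed oldest first) — Paleozoic: Cambrian, Ordovician, Silurian, Devonian; Mesozoic: Jurassic. The eras run Paleozoic → Mesozoic → Cenozoic. Concatenating the groups in that era order and then reversing gives youngest to oldest.

Jurassic → Devonian → Silurian → Ordovician → Cambrian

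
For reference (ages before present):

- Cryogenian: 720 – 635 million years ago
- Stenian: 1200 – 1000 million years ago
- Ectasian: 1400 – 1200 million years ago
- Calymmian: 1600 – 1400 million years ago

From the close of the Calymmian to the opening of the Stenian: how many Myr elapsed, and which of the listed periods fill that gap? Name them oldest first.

200 million years; Ectasian

End of Calymmian = 1400 Ma; start of Stenian = 1200 Ma.
Gap = 1400 − 1200 = 200 Myr.
Periods wholly inside 1400–1200 Ma: Ectasian (1400–1200).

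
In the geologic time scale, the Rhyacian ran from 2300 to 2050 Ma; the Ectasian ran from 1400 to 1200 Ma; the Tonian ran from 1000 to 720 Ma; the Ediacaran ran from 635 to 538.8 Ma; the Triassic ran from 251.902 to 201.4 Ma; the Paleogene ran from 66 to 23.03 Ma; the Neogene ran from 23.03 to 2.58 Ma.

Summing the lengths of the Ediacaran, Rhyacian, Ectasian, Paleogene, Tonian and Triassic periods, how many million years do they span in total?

919.672 million years

Each duration: Ediacaran = 96.2; Rhyacian = 250; Ectasian = 200; Paleogene = 42.97; Tonian = 280; Triassic = 50.502.
Sum: 96.2 + 250 + 200 + 42.97 + 280 + 50.502 = 919.672 Myr.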